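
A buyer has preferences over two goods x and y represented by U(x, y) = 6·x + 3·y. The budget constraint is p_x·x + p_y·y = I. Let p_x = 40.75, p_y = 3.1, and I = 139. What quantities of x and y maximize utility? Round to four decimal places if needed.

Linear utility — the consumer picks whichever good has higher MU/price: 6/40.75 = 0.1472 vs 3/3.1 = 0.9677.
y gives more utility per dollar, so spend all income on y: y* = I/p_y, x* = 0.
Numerically: x* = 0, y* = 44.8387.

x* = 0, y* = 44.8387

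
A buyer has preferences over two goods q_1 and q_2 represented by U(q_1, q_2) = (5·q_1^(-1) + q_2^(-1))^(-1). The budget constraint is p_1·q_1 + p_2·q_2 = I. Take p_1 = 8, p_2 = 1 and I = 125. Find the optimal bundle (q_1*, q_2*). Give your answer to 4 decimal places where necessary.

MRS = MU_q_1/MU_q_2 = 5·(q_2/q_1)^(2). Set equal to p_1/p_2.
Hence q_2/q_1 = ((1/5)·p_1/p_2)^(1/(2)), i.e. raised to the 0.5 power.
With the ratio pinned down, the budget gives q_1* = I/(p_1 + p_2·(q_2/q_1)) and q_2* = (q_2/q_1)·q_1*.
Numerically q_2/q_1 = 1.264911, so q_1* = 125/(8 + 1·1.264911) = 13.4918 and q_2* = 1.264911·13.4918 = 17.0659.

q_1* = 13.4918, q_2* = 17.0659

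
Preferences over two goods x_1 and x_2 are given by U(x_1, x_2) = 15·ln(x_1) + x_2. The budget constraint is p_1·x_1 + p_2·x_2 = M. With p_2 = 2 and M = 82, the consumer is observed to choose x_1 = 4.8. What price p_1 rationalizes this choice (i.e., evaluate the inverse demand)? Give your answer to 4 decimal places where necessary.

p_1 = 6.25

MU_x_1 = 15/x_1, MU_x_2 = 1. Tangency: 15/x_1 = p_1/p_2.
So x_1*(p_1,p_2) = 15·p_2/p_1, independent of income; and x_2* = (M − 15·p_2)/p_2.
Set x_1* = 4.8 in the demand function and solve for p_1: p_1 = 6.25.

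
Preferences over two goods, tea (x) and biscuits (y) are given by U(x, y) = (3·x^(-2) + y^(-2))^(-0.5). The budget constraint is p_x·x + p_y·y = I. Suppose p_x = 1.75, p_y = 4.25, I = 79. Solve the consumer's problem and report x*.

x* = 20.0391

With the ratio pinned down, the budget gives x* = I/(p_x + p_y·(y/x)) and y* = (y/x)·x*.
Numerically y/x = 0.515833, so x* = 79/(1.75 + 4.25·0.515833) = 20.0391.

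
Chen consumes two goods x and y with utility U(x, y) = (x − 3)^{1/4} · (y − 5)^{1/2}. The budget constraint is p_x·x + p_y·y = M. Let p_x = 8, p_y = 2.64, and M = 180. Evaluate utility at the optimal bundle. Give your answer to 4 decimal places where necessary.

This is Cobb-Douglas in (x−3, y−5): tangency gives 0.25·p_y·(y−5) = 0.5·p_x·(x−3).
After buying the subsistence bundle (3, 5), a share 1/3 of the remaining income goes to x: x* = 3 + 1/3·(M − 3p_x − 5p_y)/p_x.
Discretionary income = 180 − 3·8 − 5·2.64 = 142.8; x* = 3 + 1/3·142.8/8 = 8.95; y* = 5 + 2/3·142.8/2.64 = 41.0606.
Utility at the optimum: U(8.95, 41.0606) = 9.3788.

V = 9.3788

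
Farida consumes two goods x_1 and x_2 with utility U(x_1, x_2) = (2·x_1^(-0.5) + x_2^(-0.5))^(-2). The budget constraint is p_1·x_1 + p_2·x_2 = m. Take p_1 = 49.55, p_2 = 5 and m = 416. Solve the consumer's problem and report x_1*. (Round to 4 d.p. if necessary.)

Substitute x_2 = (x_2/x_1)·x_1 into the budget: x_1* = m/(p_1 + p_2·(x_2/x_1)).
Numerically x_2/x_1 = 2.906447, so x_1* = 416/(49.55 + 5·2.906447) = 6.4917.

x_1* = 6.4917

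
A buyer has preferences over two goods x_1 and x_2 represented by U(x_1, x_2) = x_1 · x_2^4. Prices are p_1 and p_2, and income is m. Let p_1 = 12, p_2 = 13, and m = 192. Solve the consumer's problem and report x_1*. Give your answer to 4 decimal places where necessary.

x_1* = 3.2

At p_1=12, p_2=13, m=192: x_1* = 0.2·192/12 = 3.2.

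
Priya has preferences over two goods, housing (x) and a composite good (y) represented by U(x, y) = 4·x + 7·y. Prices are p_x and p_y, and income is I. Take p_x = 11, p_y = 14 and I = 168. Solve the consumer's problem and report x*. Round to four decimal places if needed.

Linear utility — the consumer picks whichever good has higher MU/price: 4/11 = 0.3636 vs 7/14 = 0.5.
y gives more utility per dollar, so spend all income on y: y* = I/p_y, x* = 0.
Numerically: x* = 0, y* = 12.

x* = 0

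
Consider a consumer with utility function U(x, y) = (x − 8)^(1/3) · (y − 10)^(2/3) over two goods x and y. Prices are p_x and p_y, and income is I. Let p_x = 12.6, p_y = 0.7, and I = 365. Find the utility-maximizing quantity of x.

Let x' = x−8, y' = y−10. MRS = (1/2)·y'/x' = p_x/p_y.
Substituting into the budget: x* = 8 + 1/3·(I − 8·p_x − 10·p_y)/p_x, and y* = 10 + 2/3·(…)/p_y.
Discretionary income = 365 − 8·12.6 − 10·0.7 = 257.2; x* = 8 + 1/3·257.2/12.6 = 14.8042.

x* = 14.8042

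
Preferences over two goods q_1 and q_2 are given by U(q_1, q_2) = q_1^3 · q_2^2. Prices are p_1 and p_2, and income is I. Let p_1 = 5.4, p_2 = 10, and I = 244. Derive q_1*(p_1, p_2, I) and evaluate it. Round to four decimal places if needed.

Demand: q_1*(p_1,p_2,I) = 0.6·I/p_1 and q_2* = 0.4·I/p_2.
At p_1=5.4, p_2=10, I=244: q_1* = 0.6·244/5.4 = 27.1111.

q_1* = 27.1111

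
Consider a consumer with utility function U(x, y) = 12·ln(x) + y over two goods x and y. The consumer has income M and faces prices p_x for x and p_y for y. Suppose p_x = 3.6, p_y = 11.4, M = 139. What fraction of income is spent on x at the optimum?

Set MRS = p_x/p_y: (12/x)/1 = p_x/p_y.
So x*(p_x,p_y) = 12·p_y/p_x, independent of income; and y* = (M − 12·p_y)/p_y.
At the given prices: x* = 12·11.4/3.6 = 38, and y* = 0.193.
Expenditure on x: 3.6·38 = 136.8; share = 0.9842.

share on x = 0.9842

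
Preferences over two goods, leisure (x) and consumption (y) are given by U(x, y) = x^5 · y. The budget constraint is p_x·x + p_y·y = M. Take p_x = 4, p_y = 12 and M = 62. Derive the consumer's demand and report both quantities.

Demand: x*(p_x,p_y,M) = 5/6·M/p_x and y* = 1/6·M/p_y.
At p_x=4, p_y=12, M=62: x* = 5/6·62/4 = 12.9167, y* = 0.8611.

x* = 12.9167, y* = 0.8611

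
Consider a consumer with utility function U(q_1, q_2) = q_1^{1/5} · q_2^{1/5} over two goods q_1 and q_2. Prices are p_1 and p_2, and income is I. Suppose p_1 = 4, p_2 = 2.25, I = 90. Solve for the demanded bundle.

Tangency: MRS = q_2/q_1 = p_1/p_2.
So 0.2·p_2·q_2 = 0.2·p_1·q_1; combined with the budget, a share 0.5 of income goes to q_1.
Demand: q_1*(p_1,p_2,I) = 0.5·I/p_1 and q_2* = 0.5·I/p_2.
At p_1=4, p_2=2.25, I=90: q_1* = 0.5·90/4 = 11.25, q_2* = 20.

q_1* = 11.25, q_2* = 20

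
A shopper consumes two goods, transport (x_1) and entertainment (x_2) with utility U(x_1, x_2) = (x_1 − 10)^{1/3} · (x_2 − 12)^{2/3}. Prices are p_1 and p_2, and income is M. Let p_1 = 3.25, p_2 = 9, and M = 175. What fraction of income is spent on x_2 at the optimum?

share on x_2 = 0.7486

MRS = (1/2)·(x_2−12)/(x_1−10). Tangency with p_1/p_2 gives x_2−12 = 2·(p_1/p_2)·(x_1−10).
Substituting into the budget: x_1* = 10 + 1/3·(M − 10·p_1 − 12·p_2)/p_1, and x_2* = 12 + 2/3·(…)/p_2.
Discretionary income = 175 − 10·3.25 − 12·9 = 34.5; x_1* = 10 + 1/3·34.5/3.25 = 13.5385; x_2* = 12 + 2/3·34.5/9 = 14.5556.
Expenditure on x_2: 9·14.5556 = 131; share = 0.7486.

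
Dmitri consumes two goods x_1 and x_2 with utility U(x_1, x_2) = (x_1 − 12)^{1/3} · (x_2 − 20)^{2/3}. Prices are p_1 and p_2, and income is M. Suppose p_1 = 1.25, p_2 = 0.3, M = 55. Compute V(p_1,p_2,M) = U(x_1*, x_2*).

V = 37.2672

This is Cobb-Douglas in (x_1−12, x_2−20): tangency gives 1/3·p_2·(x_2−20) = 2/3·p_1·(x_1−12).
After buying the subsistence bundle (12, 20), a share 1/3 of the remaining income goes to x_1: x_1* = 12 + 1/3·(M − 12p_1 − 20p_2)/p_1.
Discretionary income = 55 − 12·1.25 − 20·0.3 = 34; x_1* = 12 + 1/3·34/1.25 = 21.0667; x_2* = 20 + 2/3·34/0.3 = 95.5556.
Utility at the optimum: U(21.0667, 95.5556) = 37.2672.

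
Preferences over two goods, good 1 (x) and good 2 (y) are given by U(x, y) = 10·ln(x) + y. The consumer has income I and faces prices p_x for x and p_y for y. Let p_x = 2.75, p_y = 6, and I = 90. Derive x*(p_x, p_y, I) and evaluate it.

So x*(p_x,p_y) = 10·p_y/p_x, independent of income; and y* = (I − 10·p_y)/p_y.
At the given prices: x* = 10·6/2.75 = 21.8182.

x* = 21.8182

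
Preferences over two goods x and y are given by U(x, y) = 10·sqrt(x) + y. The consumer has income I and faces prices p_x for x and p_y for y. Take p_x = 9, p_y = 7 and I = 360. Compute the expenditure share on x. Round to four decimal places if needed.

share on x = 0.3781

Solve: √x = 5·p_y/p_x, so x*(p_x,p_y) = (5·p_y/p_x)², and y* = (I − p_x·x*)/p_y.
Plugging in: x* = (5·7/9)² = 15.1235, y* = 31.9841.
Expenditure on x: 9·15.1235 = 136.1111; share = 0.3781.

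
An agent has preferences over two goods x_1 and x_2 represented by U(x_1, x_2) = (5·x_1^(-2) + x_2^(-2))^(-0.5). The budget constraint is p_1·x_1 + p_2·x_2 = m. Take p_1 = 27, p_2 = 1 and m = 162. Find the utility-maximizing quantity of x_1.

With the ratio pinned down, the budget gives x_1* = m/(p_1 + p_2·(x_2/x_1)) and x_2* = (x_2/x_1)·x_1*.
Numerically x_2/x_1 = 1.754411, so x_1* = 162/(27 + 1·1.754411) = 5.6339.

x_1* = 5.6339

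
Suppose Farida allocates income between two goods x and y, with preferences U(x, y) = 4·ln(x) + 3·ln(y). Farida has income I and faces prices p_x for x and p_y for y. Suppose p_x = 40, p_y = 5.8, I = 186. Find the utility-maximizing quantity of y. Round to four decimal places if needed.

MU_x/MU_y = (4·y)/(3·x); tangency sets this equal to p_x/p_y.
Rearranging, p_y·y = (3/4)·p_x·x. Substituting into the budget gives p_x·x·(1 + (3/4)) = I.
Demand: x*(p_x,p_y,I) = 4/7·I/p_x and y* = 3/7·I/p_y.
At p_x=40, p_y=5.8, I=186: y* = 3/7·186/5.8 = 13.7438.

y* = 13.7438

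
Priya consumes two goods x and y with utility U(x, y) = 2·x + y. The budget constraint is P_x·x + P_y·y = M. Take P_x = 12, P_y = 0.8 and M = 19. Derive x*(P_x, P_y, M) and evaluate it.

x* = 0

Linear utility — the consumer picks whichever good has higher MU/price: 2/12 = 0.1667 vs 1/0.8 = 1.25.
y gives more utility per dollar, so spend all income on y: y* = M/P_y, x* = 0.
Numerically: x* = 0, y* = 23.75.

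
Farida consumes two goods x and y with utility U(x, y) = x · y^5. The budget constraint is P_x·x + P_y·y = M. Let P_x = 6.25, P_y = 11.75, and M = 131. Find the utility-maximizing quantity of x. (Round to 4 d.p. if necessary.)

Tangency: MRS = (1/5)·y/x = P_x/P_y.
Rearranging, P_y·y = 5·P_x·x. Substituting into the budget gives P_x·x·(1 + 5) = M.
Demand: x*(P_x,P_y,M) = 1/6·M/P_x and y* = 5/6·M/P_y.
At P_x=6.25, P_y=11.75, M=131: x* = 1/6·131/6.25 = 3.4933.

x* = 3.4933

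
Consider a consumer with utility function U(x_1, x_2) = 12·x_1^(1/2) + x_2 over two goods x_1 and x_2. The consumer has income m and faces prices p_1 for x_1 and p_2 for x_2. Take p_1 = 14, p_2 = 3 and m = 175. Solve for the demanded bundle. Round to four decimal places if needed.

x_1* = 1.6531, x_2* = 50.619

Solve: √x_1 = 6·p_2/p_1, so x_1*(p_1,p_2) = (6·p_2/p_1)², and x_2* = (m − p_1·x_1*)/p_2.
Plugging in: x_1* = (6·3/14)² = 1.6531, x_2* = 50.619.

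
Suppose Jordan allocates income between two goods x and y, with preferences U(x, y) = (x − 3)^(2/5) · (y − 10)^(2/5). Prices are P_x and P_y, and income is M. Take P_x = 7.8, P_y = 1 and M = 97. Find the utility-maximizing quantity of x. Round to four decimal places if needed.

Let x' = x−3, y' = y−10. MRS = y'/x' = P_x/P_y.
Substituting into the budget: x* = 3 + 0.5·(M − 3·P_x − 10·P_y)/P_x, and y* = 10 + 0.5·(…)/P_y.
Discretionary income = 97 − 3·7.8 − 10·1 = 63.6; x* = 3 + 0.5·63.6/7.8 = 7.0769.

x* = 7.0769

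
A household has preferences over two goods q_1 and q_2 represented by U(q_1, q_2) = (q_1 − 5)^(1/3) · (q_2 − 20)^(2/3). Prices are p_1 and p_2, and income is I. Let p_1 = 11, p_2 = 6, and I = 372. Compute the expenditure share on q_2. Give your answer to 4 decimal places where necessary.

Substituting into the budget: q_1* = 5 + 1/3·(I − 5·p_1 − 20·p_2)/p_1, and q_2* = 20 + 2/3·(…)/p_2.
Discretionary income = 372 − 5·11 − 20·6 = 197; q_1* = 5 + 1/3·197/11 = 10.9697; q_2* = 20 + 2/3·197/6 = 41.8889.
Expenditure on q_2: 6·41.8889 = 251.3333; share = 0.6756.

share on q_2 = 0.6756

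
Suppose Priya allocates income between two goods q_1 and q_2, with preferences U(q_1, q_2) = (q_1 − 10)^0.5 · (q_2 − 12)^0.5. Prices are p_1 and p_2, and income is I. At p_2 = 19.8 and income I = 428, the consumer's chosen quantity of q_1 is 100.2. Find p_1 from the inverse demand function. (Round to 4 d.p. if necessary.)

MRS = (q_2−12)/(q_1−10). Tangency with p_1/p_2 gives q_2−12 = (p_1/p_2)·(q_1−10).
Substituting into the budget: q_1* = 10 + 0.5·(I − 10·p_1 − 12·p_2)/p_1, and q_2* = 12 + 0.5·(…)/p_2.
Set q_1* = 100.2 in the demand function and solve for p_1: p_1 = 1.

p_1 = 1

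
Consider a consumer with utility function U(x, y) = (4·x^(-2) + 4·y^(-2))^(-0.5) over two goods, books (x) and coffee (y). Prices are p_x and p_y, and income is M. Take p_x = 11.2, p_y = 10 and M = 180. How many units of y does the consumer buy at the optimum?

MRS = MU_x/MU_y = (y/x)^(3). Set equal to p_x/p_y.
Hence y/x = (p_x/p_y)^(1/(3)), i.e. raised to the 1/3 power.
Substitute y = (y/x)·x into the budget: x* = M/(p_x + p_y·(y/x)).
Numerically y/x = 1.038499, so x* = 180/(11.2 + 10·1.038499) = 8.3391 and y* = 1.038499·8.3391 = 8.6602.

y* = 8.6602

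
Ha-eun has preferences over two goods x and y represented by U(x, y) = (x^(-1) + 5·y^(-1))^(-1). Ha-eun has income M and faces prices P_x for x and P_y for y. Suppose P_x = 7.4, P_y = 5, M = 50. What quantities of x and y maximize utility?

From the CES first-order condition, (1/5)·(y/x)^(2) = P_x/P_y.
Solve for the ratio: y/x = [5·P_x/P_y]^(0.5).
With the ratio pinned down, the budget gives x* = M/(P_x + P_y·(y/x)) and y* = (y/x)·x*.
Numerically y/x = 2.720294, so x* = 50/(7.4 + 5·2.720294) = 2.3808 and y* = 2.720294·2.3808 = 6.4764.

x* = 2.3808, y* = 6.4764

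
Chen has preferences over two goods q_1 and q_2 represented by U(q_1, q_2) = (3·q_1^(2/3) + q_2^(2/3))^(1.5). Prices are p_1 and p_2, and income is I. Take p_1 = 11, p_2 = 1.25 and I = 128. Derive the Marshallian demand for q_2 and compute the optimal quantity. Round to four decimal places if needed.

q_2* = 75.9274

MU_q_1 ∝ 3·q_1^(-1/3), MU_q_2 ∝ q_2^(-1/3), so MRS = 3·(q_2/q_1)^(1/3) = p_1/p_2.
Solve for the ratio: q_2/q_1 = [(1/3)·p_1/p_2]^(3).
With the ratio pinned down, the budget gives q_1* = I/(p_1 + p_2·(q_2/q_1)) and q_2* = (q_2/q_1)·q_1*.
Numerically q_2/q_1 = 25.239704, so q_1* = 128/(11 + 1.25·25.239704) = 3.0083 and q_2* = 25.239704·3.0083 = 75.9274.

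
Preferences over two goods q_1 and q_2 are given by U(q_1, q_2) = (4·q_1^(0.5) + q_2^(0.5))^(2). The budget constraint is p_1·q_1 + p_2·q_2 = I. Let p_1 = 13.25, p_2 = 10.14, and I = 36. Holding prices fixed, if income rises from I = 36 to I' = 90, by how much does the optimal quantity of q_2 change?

Substitute q_2 = (q_2/q_1)·q_1 into the budget: q_1* = I/(p_1 + p_2·(q_2/q_1)).
Numerically q_2/q_1 = 0.106718, so q_1* = 36/(13.25 + 10.14·0.106718) = 2.5118 and q_2* = 0.106718·2.5118 = 0.2681.
At I' = 90: q_2* = 0.6701. Change: 0.6701 − 0.2681 = 0.4021.

Δq_2* = 0.4021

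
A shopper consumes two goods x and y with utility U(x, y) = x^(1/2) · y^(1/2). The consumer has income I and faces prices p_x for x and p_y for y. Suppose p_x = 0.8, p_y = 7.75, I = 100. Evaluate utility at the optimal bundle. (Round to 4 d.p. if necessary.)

V = 20.0805

MU_x/MU_y = (0.5·y)/(0.5·x); tangency sets this equal to p_x/p_y.
So 0.5·p_y·y = 0.5·p_x·x; combined with the budget, a share 0.5 of income goes to x.
Demand: x*(p_x,p_y,I) = 0.5·I/p_x and y* = 0.5·I/p_y.
At p_x=0.8, p_y=7.75, I=100: x* = 0.5·100/0.8 = 62.5, y* = 6.4516.
Utility at the optimum: U(62.5, 6.4516) = 20.0805.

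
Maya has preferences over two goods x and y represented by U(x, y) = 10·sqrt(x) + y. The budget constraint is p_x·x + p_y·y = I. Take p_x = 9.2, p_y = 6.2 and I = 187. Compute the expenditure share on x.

share on x = 0.5586

Utility is quasi-linear in y; the FOC for x is 5/√x = p_x/p_y.
Solve: √x = 5·p_y/p_x, so x*(p_x,p_y) = (5·p_y/p_x)², and y* = (I − p_x·x*)/p_y.
Plugging in: x* = (5·6.2/9.2)² = 11.354, y* = 13.3135.
Expenditure on x: 9.2·11.354 = 104.4565; share = 0.5586.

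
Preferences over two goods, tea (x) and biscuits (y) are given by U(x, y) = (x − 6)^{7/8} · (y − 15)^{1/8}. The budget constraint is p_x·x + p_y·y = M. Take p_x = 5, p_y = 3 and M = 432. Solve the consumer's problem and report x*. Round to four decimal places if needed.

This is Cobb-Douglas in (x−6, y−15): tangency gives 0.875·p_y·(y−15) = 0.125·p_x·(x−6).
After buying the subsistence bundle (6, 15), a share 0.875 of the remaining income goes to x: x* = 6 + 0.875·(M − 6p_x − 15p_y)/p_x.
Discretionary income = 432 − 6·5 − 15·3 = 357; x* = 6 + 0.875·357/5 = 68.475.

x* = 68.475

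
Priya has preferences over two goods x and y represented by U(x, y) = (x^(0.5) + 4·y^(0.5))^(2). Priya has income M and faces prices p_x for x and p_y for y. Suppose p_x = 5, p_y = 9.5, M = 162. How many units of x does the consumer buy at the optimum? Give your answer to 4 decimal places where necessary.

Substitute y = (y/x)·x into the budget: x* = M/(p_x + p_y·(y/x)).
Numerically y/x = 4.432133, so x* = 162/(5 + 9.5·4.432133) = 3.4391.

x* = 3.4391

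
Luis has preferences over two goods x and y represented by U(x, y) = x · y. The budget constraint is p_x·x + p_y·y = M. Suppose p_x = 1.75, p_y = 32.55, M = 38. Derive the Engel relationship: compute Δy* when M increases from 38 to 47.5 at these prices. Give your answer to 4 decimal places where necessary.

Δy* = 0.1459

MU_x/MU_y = (y)/(x); tangency sets this equal to p_x/p_y.
Rearranging, p_y·y = p_x·x. Substituting into the budget gives p_x·x·(1 + 1) = M.
Demand: x*(p_x,p_y,M) = 0.5·M/p_x and y* = 0.5·M/p_y.
At p_x=1.75, p_y=32.55, M=38: y* = 0.5·38/32.55 = 0.5837.
At M' = 47.5: y* = 0.7296. Change: 0.7296 − 0.5837 = 0.1459.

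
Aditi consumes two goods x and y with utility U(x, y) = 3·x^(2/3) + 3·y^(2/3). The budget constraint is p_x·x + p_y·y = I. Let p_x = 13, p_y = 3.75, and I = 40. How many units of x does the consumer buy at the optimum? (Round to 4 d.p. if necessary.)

MU_x ∝ 3·x^(-1/3), MU_y ∝ 3·y^(-1/3), so MRS = (y/x)^(1/3) = p_x/p_y.
Solve for the ratio: y/x = [p_x/p_y]^(3).
Substitute y = (y/x)·x into the budget: x* = I/(p_x + p_y·(y/x)).
Numerically y/x = 41.66163, so x* = 40/(13 + 3.75·41.66163) = 0.2364.

x* = 0.2364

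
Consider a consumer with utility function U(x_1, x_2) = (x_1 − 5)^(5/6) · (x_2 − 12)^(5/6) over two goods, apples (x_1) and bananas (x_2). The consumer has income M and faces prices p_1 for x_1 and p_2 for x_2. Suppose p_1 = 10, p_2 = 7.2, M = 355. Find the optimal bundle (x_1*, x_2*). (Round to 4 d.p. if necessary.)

x_1* = 15.93, x_2* = 27.1806

Let x_1' = x_1−5, x_2' = x_2−12. MRS = x_2'/x_1' = p_1/p_2.
Substituting into the budget: x_1* = 5 + 0.5·(M − 5·p_1 − 12·p_2)/p_1, and x_2* = 12 + 0.5·(…)/p_2.
Discretionary income = 355 − 5·10 − 12·7.2 = 218.6; x_1* = 5 + 0.5·218.6/10 = 15.93; x_2* = 12 + 0.5·218.6/7.2 = 27.1806.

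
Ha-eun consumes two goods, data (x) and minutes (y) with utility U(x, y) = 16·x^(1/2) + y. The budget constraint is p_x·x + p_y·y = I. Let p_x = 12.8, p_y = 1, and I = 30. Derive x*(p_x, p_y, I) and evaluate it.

x* = 0.3906

Plugging in: x* = (8·1/12.8)² = 0.3906.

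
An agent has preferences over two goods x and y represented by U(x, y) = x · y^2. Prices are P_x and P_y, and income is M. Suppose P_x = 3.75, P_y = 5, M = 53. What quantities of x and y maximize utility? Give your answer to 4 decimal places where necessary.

The MRS is (1/2)·y/x. Set MRS = P_x/P_y.
Rearranging, P_y·y = 2·P_x·x. Substituting into the budget gives P_x·x·(1 + 2) = M.
Demand: x*(P_x,P_y,M) = 1/3·M/P_x and y* = 2/3·M/P_y.
At P_x=3.75, P_y=5, M=53: x* = 1/3·53/3.75 = 4.7111, y* = 7.0667.

x* = 4.7111, y* = 7.0667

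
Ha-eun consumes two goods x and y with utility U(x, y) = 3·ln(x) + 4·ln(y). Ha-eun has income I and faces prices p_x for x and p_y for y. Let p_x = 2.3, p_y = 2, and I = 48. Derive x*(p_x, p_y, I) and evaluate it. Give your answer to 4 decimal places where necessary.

x* = 8.9441

MU_x/MU_y = (3·y)/(4·x); tangency sets this equal to p_x/p_y.
Rearranging, p_y·y = (4/3)·p_x·x. Substituting into the budget gives p_x·x·(1 + (4/3)) = I.
Demand: x*(p_x,p_y,I) = 3/7·I/p_x and y* = 4/7·I/p_y.
At p_x=2.3, p_y=2, I=48: x* = 3/7·48/2.3 = 8.9441.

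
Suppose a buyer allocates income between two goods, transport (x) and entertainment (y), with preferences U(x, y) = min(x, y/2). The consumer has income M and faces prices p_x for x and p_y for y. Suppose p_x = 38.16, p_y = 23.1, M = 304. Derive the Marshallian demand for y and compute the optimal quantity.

y* = 7.2072

Leontief preferences: the optimum is at the kink where x/1 = y/2, i.e. y = 2·x.
Budget: p_x·x + p_y·2·x = M, so (p_x + 2·p_y)·x = M.
Demand: x*(p_x,p_y,M) = M/(p_x + 2·p_y), y* = 2·M/(p_x + 2·p_y).
Here 38.16 + 2·23.1 = 84.36, giving y* = 7.2072.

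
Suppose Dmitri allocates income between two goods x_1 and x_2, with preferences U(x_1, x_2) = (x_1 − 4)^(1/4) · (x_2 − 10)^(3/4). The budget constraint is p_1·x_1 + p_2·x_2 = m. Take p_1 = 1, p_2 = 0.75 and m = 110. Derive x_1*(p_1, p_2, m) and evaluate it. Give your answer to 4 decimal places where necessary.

x_1* = 28.625

MRS = (1/3)·(x_2−10)/(x_1−4). Tangency with p_1/p_2 gives x_2−10 = 3·(p_1/p_2)·(x_1−4).
Substituting into the budget: x_1* = 4 + 0.25·(m − 4·p_1 − 10·p_2)/p_1, and x_2* = 10 + 0.75·(…)/p_2.
Discretionary income = 110 − 4·1 − 10·0.75 = 98.5; x_1* = 4 + 0.25·98.5/1 = 28.625.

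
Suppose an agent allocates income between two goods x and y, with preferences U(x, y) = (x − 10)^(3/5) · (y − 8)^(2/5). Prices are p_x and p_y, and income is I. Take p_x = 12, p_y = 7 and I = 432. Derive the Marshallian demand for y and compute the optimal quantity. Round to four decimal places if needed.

After buying the subsistence bundle (10, 8), a share 0.6 of the remaining income goes to x: x* = 10 + 0.6·(I − 10p_x − 8p_y)/p_x.
Discretionary income = 432 − 10·12 − 8·7 = 256; y* = 8 + 0.4·256/7 = 22.6286.

y* = 22.6286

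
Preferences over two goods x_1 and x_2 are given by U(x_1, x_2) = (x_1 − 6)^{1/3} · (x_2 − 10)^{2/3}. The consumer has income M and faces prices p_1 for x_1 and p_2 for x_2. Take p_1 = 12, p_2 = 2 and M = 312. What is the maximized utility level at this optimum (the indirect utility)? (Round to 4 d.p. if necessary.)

This is Cobb-Douglas in (x_1−6, x_2−10): tangency gives 1/3·p_2·(x_2−10) = 2/3·p_1·(x_1−6).
After buying the subsistence bundle (6, 10), a share 1/3 of the remaining income goes to x_1: x_1* = 6 + 1/3·(M − 6p_1 − 10p_2)/p_1.
Discretionary income = 312 − 6·12 − 10·2 = 220; x_1* = 6 + 1/3·220/12 = 12.1111; x_2* = 10 + 2/3·220/2 = 83.3333.
Utility at the optimum: U(12.1111, 83.3333) = 32.0313.

V = 32.0313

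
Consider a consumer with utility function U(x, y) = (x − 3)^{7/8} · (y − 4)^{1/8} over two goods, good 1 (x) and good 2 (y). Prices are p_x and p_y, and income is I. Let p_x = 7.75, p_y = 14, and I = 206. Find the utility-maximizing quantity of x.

x* = 17.3105

MRS = 7·(y−4)/(x−3). Tangency with p_x/p_y gives y−4 = (1/7)·(p_x/p_y)·(x−3).
After buying the subsistence bundle (3, 4), a share 0.875 of the remaining income goes to x: x* = 3 + 0.875·(I − 3p_x − 4p_y)/p_x.
Discretionary income = 206 − 3·7.75 − 4·14 = 126.75; x* = 3 + 0.875·126.75/7.75 = 17.3105.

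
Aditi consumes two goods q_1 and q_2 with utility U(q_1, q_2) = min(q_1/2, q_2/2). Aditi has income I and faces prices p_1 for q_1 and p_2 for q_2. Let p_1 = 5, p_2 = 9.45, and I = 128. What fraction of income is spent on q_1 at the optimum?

Leontief preferences: the optimum is at the kink where q_1/2 = q_2/2, i.e. q_2 = q_1.
Budget: p_1·q_1 + p_2·q_1 = I, so (2·p_1 + 2·p_2)·q_1 = 2·I.
Demand: q_1*(p_1,p_2,I) = 2·I/(2·p_1 + 2·p_2), q_2* = 2·I/(2·p_1 + 2·p_2).
Here 2·5 + 2·9.45 = 28.9, giving q_1* = 8.8581 and q_2* = 8.8581.
Expenditure on q_1: 5·8.8581 = 44.2907; share = 0.346.

share on q_1 = 0.346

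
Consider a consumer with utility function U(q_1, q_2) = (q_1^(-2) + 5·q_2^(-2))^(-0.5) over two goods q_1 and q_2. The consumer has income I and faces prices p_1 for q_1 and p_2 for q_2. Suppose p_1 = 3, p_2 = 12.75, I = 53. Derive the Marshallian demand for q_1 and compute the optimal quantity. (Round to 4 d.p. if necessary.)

q_1* = 3.22

With the ratio pinned down, the budget gives q_1* = I/(p_1 + p_2·(q_2/q_1)) and q_2* = (q_2/q_1)·q_1*.
Numerically q_2/q_1 = 1.055667, so q_1* = 53/(3 + 12.75·1.055667) = 3.22.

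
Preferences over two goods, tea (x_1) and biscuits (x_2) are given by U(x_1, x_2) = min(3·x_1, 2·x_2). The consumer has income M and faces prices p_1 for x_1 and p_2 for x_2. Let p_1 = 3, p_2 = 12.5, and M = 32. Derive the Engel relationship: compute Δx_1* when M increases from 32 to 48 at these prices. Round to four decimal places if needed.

With perfect complements, no substitution: consume in ratio x_1:x_2 = 2:3.
Budget: p_1·x_1 + p_2·(3/2)·x_1 = M, so (2·p_1 + 3·p_2)·x_1 = 2·M.
Demand: x_1*(p_1,p_2,M) = 2·M/(2·p_1 + 3·p_2), x_2* = 3·M/(2·p_1 + 3·p_2).
Here 2·3 + 3·12.5 = 43.5, giving x_1* = 1.4713.
At M' = 48: x_1* = 2.2069. Change: 2.2069 − 1.4713 = 0.7356.

Δx_1* = 0.7356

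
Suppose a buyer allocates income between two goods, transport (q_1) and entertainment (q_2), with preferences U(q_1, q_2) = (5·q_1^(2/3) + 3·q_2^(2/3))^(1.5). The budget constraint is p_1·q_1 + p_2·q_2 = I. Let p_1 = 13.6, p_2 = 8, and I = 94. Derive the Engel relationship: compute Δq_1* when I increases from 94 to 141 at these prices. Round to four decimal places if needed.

With the ratio pinned down, the budget gives q_1* = I/(p_1 + p_2·(q_2/q_1)) and q_2* = (q_2/q_1)·q_1*.
Numerically q_2/q_1 = 1.061208, so q_1* = 94/(13.6 + 8·1.061208) = 4.2554.
At I' = 141: q_1* = 6.3831. Change: 6.3831 − 4.2554 = 2.1277.

Δq_1* = 2.1277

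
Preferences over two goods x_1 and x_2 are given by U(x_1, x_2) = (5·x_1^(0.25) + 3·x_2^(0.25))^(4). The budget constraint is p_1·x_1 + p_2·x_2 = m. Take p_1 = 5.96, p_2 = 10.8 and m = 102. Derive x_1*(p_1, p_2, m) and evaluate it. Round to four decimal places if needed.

MRS = MU_x_1/MU_x_2 = (5/3)·(x_2/x_1)^(0.75). Set equal to p_1/p_2.
Solve for the ratio: x_2/x_1 = [(3/5)·p_1/p_2]^(4/3).
Substitute x_2 = (x_2/x_1)·x_1 into the budget: x_1* = m/(p_1 + p_2·(x_2/x_1)).
Numerically x_2/x_1 = 0.229068, so x_1* = 102/(5.96 + 10.8·0.229068) = 12.094.

x_1* = 12.094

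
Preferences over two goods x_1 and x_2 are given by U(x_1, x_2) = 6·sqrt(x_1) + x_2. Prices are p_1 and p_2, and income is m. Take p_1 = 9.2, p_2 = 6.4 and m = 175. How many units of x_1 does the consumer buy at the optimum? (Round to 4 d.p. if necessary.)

x_1* = 4.3554

Utility is quasi-linear in x_2; the FOC for x_1 is 3/√x_1 = p_1/p_2.
Thus x_1* = (3·p_2/p_1)² — independent of m — with the rest of income spent on x_2.
Plugging in: x_1* = (3·6.4/9.2)² = 4.3554.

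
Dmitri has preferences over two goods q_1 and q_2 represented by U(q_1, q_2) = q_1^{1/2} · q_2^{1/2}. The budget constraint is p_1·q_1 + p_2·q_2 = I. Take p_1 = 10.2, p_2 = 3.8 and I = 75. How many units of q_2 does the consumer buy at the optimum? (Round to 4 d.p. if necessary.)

q_2* = 9.8684

Demand: q_1*(p_1,p_2,I) = 0.5·I/p_1 and q_2* = 0.5·I/p_2.
At p_1=10.2, p_2=3.8, I=75: q_2* = 0.5·75/3.8 = 9.8684.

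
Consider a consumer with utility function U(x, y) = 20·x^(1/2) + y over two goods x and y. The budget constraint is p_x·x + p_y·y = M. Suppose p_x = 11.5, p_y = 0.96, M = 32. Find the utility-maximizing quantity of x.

Plugging in: x* = (10·0.96/11.5)² = 0.6969.

x* = 0.6969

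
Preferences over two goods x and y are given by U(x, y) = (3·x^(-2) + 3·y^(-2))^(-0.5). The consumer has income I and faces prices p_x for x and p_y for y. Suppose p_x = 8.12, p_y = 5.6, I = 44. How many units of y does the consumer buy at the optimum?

Substitute y = (y/x)·x into the budget: x* = I/(p_x + p_y·(y/x)).
Numerically y/x = 1.131851, so x* = 44/(8.12 + 5.6·1.131851) = 3.0432 and y* = 1.131851·3.0432 = 3.4445.

y* = 3.4445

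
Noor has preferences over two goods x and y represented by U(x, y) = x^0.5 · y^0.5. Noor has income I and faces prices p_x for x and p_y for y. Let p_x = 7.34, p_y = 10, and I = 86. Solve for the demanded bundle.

x* = 5.8583, y* = 4.3

The MRS is y/x. Set MRS = p_x/p_y.
So 0.5·p_y·y = 0.5·p_x·x; combined with the budget, a share 0.5 of income goes to x.
Demand: x*(p_x,p_y,I) = 0.5·I/p_x and y* = 0.5·I/p_y.
At p_x=7.34, p_y=10, I=86: x* = 0.5·86/7.34 = 5.8583, y* = 4.3.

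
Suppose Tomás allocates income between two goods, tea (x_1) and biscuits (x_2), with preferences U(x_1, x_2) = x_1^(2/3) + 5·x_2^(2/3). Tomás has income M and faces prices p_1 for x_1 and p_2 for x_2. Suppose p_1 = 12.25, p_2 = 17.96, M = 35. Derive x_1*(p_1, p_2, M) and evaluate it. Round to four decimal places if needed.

Substitute x_2 = (x_2/x_1)·x_1 into the budget: x_1* = M/(p_1 + p_2·(x_2/x_1)).
Numerically x_2/x_1 = 39.664253, so x_1* = 35/(12.25 + 17.96·39.664253) = 0.0483.

x_1* = 0.0483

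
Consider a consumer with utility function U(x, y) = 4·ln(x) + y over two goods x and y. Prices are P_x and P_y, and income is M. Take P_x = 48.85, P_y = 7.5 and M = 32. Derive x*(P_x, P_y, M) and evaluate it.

Set MRS = P_x/P_y: (4/x)/1 = P_x/P_y.
So x*(P_x,P_y) = 4·P_y/P_x, independent of income; and y* = (M − 4·P_y)/P_y.
At the given prices: x* = 4·7.5/48.85 = 0.6141.

x* = 0.6141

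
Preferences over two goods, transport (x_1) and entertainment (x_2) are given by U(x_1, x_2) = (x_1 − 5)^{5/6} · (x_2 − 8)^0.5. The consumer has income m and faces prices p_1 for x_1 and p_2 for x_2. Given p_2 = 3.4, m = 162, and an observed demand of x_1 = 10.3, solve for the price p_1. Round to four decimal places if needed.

MRS = (5/3)·(x_2−8)/(x_1−5). Tangency with p_1/p_2 gives x_2−8 = (3/5)·(p_1/p_2)·(x_1−5).
Substituting into the budget: x_1* = 5 + 0.625·(m − 5·p_1 − 8·p_2)/p_1, and x_2* = 8 + 0.375·(…)/p_2.
Set x_1* = 10.3 in the demand function and solve for p_1: p_1 = 10.

p_1 = 10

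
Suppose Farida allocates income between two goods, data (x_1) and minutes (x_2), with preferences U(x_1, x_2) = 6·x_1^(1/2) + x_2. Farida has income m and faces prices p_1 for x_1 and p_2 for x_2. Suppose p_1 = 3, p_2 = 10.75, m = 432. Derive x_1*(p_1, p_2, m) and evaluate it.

x_1* = 115.5625

Utility is quasi-linear in x_2; the FOC for x_1 is 3/√x_1 = p_1/p_2.
Solve: √x_1 = 3·p_2/p_1, so x_1*(p_1,p_2) = (3·p_2/p_1)², and x_2* = (m − p_1·x_1*)/p_2.
Plugging in: x_1* = (3·10.75/3)² = 115.5625.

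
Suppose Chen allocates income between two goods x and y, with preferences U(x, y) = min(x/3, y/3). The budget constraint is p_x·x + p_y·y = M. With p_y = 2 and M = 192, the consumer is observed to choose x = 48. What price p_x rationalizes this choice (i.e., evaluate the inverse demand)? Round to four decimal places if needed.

p_x = 2

With perfect complements, no substitution: consume in ratio x:y = 3:3.
Budget: p_x·x + p_y·x = M, so (3·p_x + 3·p_y)·x = 3·M.
Demand: x*(p_x,p_y,M) = 3·M/(3·p_x + 3·p_y), y* = 3·M/(3·p_x + 3·p_y).
Set x* = 48 in the demand function and solve for p_x: p_x = 2.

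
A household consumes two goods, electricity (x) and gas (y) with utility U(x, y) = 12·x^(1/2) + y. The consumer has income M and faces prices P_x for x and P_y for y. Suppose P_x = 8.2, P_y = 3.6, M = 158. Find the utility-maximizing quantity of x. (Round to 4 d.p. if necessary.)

x* = 6.9387

Set MRS = P_x/P_y: 6·x^(−1/2) = P_x/P_y.
Solve: √x = 6·P_y/P_x, so x*(P_x,P_y) = (6·P_y/P_x)², and y* = (M − P_x·x*)/P_y.
Plugging in: x* = (6·3.6/8.2)² = 6.9387.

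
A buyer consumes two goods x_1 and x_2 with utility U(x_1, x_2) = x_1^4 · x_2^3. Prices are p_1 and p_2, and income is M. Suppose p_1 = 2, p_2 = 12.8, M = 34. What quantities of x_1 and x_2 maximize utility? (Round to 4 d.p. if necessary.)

Demand: x_1*(p_1,p_2,M) = 4/7·M/p_1 and x_2* = 3/7·M/p_2.
At p_1=2, p_2=12.8, M=34: x_1* = 4/7·34/2 = 9.7143, x_2* = 1.1384.

x_1* = 9.7143, x_2* = 1.1384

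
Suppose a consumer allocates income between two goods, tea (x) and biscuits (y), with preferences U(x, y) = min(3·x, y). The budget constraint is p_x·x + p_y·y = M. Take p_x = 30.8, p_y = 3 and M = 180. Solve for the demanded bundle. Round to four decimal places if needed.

With perfect complements, no substitution: consume in ratio x:y = 1:3.
Budget: p_x·x + p_y·3·x = M, so (p_x + 3·p_y)·x = M.
Demand: x*(p_x,p_y,M) = M/(p_x + 3·p_y), y* = 3·M/(p_x + 3·p_y).
Here 30.8 + 3·3 = 39.8, giving x* = 4.5226 and y* = 13.5678.

x* = 4.5226, y* = 13.5678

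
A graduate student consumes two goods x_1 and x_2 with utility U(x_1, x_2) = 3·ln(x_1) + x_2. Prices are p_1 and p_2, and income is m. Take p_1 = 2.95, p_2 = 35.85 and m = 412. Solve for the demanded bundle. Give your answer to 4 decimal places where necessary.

x_1* = 36.4576, x_2* = 8.4923

MU_x_1 = 3/x_1, MU_x_2 = 1. Tangency: 3/x_1 = p_1/p_2.
So x_1*(p_1,p_2) = 3·p_2/p_1, independent of income; and x_2* = (m − 3·p_2)/p_2.
At the given prices: x_1* = 3·35.85/2.95 = 36.4576, and x_2* = 8.4923.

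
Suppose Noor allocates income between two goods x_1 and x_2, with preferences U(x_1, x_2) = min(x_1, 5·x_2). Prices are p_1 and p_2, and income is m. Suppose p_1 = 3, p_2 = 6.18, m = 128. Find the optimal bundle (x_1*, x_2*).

With perfect complements, no substitution: consume in ratio x_1:x_2 = 5:1.
Budget: p_1·x_1 + p_2·(1/5)·x_1 = m, so (5·p_1 + p_2)·x_1 = 5·m.
Demand: x_1*(p_1,p_2,m) = 5·m/(5·p_1 + p_2), x_2* = m/(5·p_1 + p_2).
Here 5·3 + 6.18 = 21.18, giving x_1* = 30.2172 and x_2* = 6.0434.

x_1* = 30.2172, x_2* = 6.0434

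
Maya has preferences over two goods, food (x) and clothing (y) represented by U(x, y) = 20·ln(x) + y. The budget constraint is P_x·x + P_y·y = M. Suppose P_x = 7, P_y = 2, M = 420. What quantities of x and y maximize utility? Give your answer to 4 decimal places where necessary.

x* = 5.7143, y* = 190

MU_x = 20/x, MU_y = 1. Tangency: 20/x = P_x/P_y.
So x*(P_x,P_y) = 20·P_y/P_x, independent of income; and y* = (M − 20·P_y)/P_y.
At the given prices: x* = 20·2/7 = 5.7143, and y* = 190.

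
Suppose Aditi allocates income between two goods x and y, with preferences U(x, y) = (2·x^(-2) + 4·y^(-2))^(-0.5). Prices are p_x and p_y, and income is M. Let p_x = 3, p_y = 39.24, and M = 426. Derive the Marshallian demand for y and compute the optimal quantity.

y* = 9.4983

MRS = MU_x/MU_y = (1/2)·(y/x)^(3). Set equal to p_x/p_y.
Hence y/x = (2·p_x/p_y)^(1/(3)), i.e. raised to the 1/3 power.
With the ratio pinned down, the budget gives x* = M/(p_x + p_y·(y/x)) and y* = (y/x)·x*.
Numerically y/x = 0.534738, so x* = 426/(3 + 39.24·0.534738) = 17.7625 and y* = 0.534738·17.7625 = 9.4983.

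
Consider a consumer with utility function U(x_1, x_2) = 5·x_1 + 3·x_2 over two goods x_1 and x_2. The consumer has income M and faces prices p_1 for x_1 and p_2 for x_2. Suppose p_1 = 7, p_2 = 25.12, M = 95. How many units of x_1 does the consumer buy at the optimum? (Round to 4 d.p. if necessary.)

Perfect substitutes: compare marginal utility per dollar. 5/p_1 vs 3/p_2 → 0.7143 vs 0.1194.
x_1 gives more utility per dollar, so spend all income on x_1: x_1* = M/p_1, x_2* = 0.
Numerically: x_1* = 13.5714, x_2* = 0.

x_1* = 13.5714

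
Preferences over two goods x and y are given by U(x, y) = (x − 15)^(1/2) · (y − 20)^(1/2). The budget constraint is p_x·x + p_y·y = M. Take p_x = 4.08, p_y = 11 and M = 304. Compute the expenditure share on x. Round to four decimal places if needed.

share on x = 0.2388

This is Cobb-Douglas in (x−15, y−20): tangency gives 0.5·p_y·(y−20) = 0.5·p_x·(x−15).
After buying the subsistence bundle (15, 20), a share 0.5 of the remaining income goes to x: x* = 15 + 0.5·(M − 15p_x − 20p_y)/p_x.
Discretionary income = 304 − 15·4.08 − 20·11 = 22.8; x* = 15 + 0.5·22.8/4.08 = 17.7941; y* = 20 + 0.5·22.8/11 = 21.0364.
Expenditure on x: 4.08·17.7941 = 72.6; share = 0.2388.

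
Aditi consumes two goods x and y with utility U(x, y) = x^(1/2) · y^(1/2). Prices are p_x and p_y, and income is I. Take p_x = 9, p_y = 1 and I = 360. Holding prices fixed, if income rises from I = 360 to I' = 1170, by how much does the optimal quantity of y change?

Δy* = 405

Demand: x*(p_x,p_y,I) = 0.5·I/p_x and y* = 0.5·I/p_y.
At p_x=9, p_y=1, I=360: y* = 0.5·360/1 = 180.
At I' = 1170: y* = 585. Change: 585 − 180 = 405.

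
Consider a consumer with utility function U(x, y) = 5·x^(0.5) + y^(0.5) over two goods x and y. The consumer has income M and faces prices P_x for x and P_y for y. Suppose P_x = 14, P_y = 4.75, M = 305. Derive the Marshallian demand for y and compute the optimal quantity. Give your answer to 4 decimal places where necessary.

y* = 6.7717

MRS = MU_x/MU_y = 5·(y/x)^(0.5). Set equal to P_x/P_y.
Solve for the ratio: y/x = [(1/5)·P_x/P_y]^(2).
With the ratio pinned down, the budget gives x* = M/(P_x + P_y·(y/x)) and y* = (y/x)·x*.
Numerically y/x = 0.347479, so x* = 305/(14 + 4.75·0.347479) = 19.4882 and y* = 0.347479·19.4882 = 6.7717.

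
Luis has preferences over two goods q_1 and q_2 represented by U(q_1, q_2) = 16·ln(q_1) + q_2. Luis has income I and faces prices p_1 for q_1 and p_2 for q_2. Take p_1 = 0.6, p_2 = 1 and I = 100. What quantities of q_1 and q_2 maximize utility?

MU_q_1 = 16/q_1, MU_q_2 = 1. Tangency: 16/q_1 = p_1/p_2.
So q_1*(p_1,p_2) = 16·p_2/p_1, independent of income; and q_2* = (I − 16·p_2)/p_2.
At the given prices: q_1* = 16·1/0.6 = 26.6667, and q_2* = 84.

q_1* = 26.6667, q_2* = 84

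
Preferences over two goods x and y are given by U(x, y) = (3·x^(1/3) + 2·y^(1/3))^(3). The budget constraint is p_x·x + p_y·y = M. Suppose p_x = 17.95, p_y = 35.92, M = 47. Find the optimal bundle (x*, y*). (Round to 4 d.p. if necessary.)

From the CES first-order condition, (3/2)·(y/x)^(2/3) = p_x/p_y.
Solve for the ratio: y/x = [(2/3)·p_x/p_y]^(1.5).
Substitute y = (y/x)·x into the budget: x* = M/(p_x + p_y·(y/x)).
Numerically y/x = 0.192289, so x* = 47/(17.95 + 35.92·0.192289) = 1.8908 and y* = 0.192289·1.8908 = 0.3636.

x* = 1.8908, y* = 0.3636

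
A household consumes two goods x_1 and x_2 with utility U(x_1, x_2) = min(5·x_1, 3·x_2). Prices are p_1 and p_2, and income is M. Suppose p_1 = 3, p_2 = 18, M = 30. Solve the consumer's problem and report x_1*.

With perfect complements, no substitution: consume in ratio x_1:x_2 = 3:5.
Budget: p_1·x_1 + p_2·(5/3)·x_1 = M, so (3·p_1 + 5·p_2)·x_1 = 3·M.
Demand: x_1*(p_1,p_2,M) = 3·M/(3·p_1 + 5·p_2), x_2* = 5·M/(3·p_1 + 5·p_2).
Here 3·3 + 5·18 = 99, giving x_1* = 0.9091.

x_1* = 0.9091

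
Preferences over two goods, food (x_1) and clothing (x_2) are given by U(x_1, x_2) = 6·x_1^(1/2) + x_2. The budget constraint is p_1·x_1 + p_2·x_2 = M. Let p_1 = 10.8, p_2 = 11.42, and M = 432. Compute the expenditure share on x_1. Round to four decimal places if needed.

Utility is quasi-linear in x_2; the FOC for x_1 is 3/√x_1 = p_1/p_2.
Thus x_1* = (3·p_2/p_1)² — independent of M — with the rest of income spent on x_2.
Plugging in: x_1* = (3·11.42/10.8)² = 10.063, x_2* = 28.3117.
Expenditure on x_1: 10.8·10.063 = 108.6803; share = 0.2516.

share on x_1 = 0.2516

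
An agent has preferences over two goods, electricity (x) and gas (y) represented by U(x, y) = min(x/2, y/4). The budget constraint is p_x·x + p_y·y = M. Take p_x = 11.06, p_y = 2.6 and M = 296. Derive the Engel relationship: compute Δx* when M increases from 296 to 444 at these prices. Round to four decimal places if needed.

Δx* = 9.1021

Leontief preferences: the optimum is at the kink where x/2 = y/4, i.e. y = 2·x.
Budget: p_x·x + p_y·2·x = M, so (2·p_x + 4·p_y)·x = 2·M.
Demand: x*(p_x,p_y,M) = 2·M/(2·p_x + 4·p_y), y* = 4·M/(2·p_x + 4·p_y).
Here 2·11.06 + 4·2.6 = 32.52, giving x* = 18.2042.
At M' = 444: x* = 27.3063. Change: 27.3063 − 18.2042 = 9.1021.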